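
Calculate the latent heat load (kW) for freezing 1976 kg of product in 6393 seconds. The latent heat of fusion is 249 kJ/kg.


Q_lat = m * h_fg / t
Q_lat = 1976 * 249 / 6393
Q_lat = 76.96 kW

76.96


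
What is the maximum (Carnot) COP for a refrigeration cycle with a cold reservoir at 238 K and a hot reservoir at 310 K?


dT = 310 - 238 = 72 K
COP_carnot = T_cold / dT = 238 / 72
COP_carnot = 3.306

3.306


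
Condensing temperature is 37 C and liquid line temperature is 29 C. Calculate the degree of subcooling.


Subcooling = T_cond - T_liquid
Subcooling = 37 - 29
Subcooling = 8 K

8


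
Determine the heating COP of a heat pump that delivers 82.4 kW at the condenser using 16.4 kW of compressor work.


COP_hp = Q_cond / W
COP_hp = 82.4 / 16.4
COP_hp = 5.024

5.024


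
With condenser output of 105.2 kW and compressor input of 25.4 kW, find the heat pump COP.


COP_hp = Q_cond / W
COP_hp = 105.2 / 25.4
COP_hp = 4.142

4.142


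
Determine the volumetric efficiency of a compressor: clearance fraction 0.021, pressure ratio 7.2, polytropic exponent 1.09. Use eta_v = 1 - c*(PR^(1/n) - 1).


PR^(1/n) = 7.2^(1/1.09) = 6.11707175
eta_v = 1 - 0.021 * (6.11707175 - 1)
eta_v = 0.8925

0.8925


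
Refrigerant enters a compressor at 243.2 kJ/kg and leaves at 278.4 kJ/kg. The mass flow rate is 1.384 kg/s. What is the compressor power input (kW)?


dh = 278.4 - 243.2 = 35.2 kJ/kg
W = m_dot * dh = 1.384 * 35.2 = 48.72 kW

48.72


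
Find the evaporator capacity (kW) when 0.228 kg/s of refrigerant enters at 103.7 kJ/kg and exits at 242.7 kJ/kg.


dh = 242.7 - 103.7 = 139.0 kJ/kg
Q_evap = m_dot * dh = 0.228 * 139.0
Q_evap = 31.69 kW

31.69


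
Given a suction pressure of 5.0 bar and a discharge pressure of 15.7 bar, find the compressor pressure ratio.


PR = P_high / P_low
PR = 15.7 / 5.0
PR = 3.14

3.14


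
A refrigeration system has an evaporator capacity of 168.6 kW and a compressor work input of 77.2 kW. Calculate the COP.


COP = Q_evap / W
COP = 168.6 / 77.2
COP = 2.184

2.184


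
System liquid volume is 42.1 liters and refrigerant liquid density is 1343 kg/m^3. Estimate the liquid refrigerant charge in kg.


Charge = V * rho / 1000
Charge = 42.1 * 1343 / 1000
Charge = 56.54 kg

56.54


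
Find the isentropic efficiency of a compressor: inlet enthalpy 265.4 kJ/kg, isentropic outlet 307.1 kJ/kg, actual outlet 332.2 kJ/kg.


dh_ideal = 307.1 - 265.4 = 41.7 kJ/kg
dh_actual = 332.2 - 265.4 = 66.8 kJ/kg
eta_s = dh_ideal / dh_actual = 41.7 / 66.8
eta_s = 0.6243

0.6243


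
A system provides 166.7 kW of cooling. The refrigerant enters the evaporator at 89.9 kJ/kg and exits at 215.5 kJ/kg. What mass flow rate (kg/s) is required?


dh = 215.5 - 89.9 = 125.6 kJ/kg
m_dot = Q / dh = 166.7 / 125.6 = 1.3272 kg/s

1.3272


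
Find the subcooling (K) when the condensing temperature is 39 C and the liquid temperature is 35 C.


Subcooling = T_cond - T_liquid
Subcooling = 39 - 35
Subcooling = 4 K

4


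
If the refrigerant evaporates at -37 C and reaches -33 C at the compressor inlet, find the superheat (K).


Superheat = T_suction - T_evap
Superheat = -33 - (-37)
Superheat = 4 K

4


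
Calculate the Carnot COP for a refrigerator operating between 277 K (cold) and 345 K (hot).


dT = 345 - 277 = 68 K
COP_carnot = T_cold / dT = 277 / 68
COP_carnot = 4.074

4.074


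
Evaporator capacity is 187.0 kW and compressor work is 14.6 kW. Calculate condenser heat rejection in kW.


Q_cond = Q_evap + W
Q_cond = 187.0 + 14.6
Q_cond = 201.6 kW

201.6


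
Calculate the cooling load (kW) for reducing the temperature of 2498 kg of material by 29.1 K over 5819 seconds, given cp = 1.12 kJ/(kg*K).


Q = m * cp * dT / t
Q = 2498 * 1.12 * 29.1 / 5819
Q = 13.991 kW

13.991


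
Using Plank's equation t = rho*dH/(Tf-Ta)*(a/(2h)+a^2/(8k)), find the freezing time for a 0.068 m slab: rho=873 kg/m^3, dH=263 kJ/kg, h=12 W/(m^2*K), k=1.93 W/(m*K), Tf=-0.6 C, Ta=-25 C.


dT = -0.6 - (-25) = 24.4 K
term1 = a/(2h) = 0.068/(2*12) = 0.002833333333
term2 = a^2/(8k) = 0.068^2/(8*1.93) = 0.0002994818653
t = rho*dH*1000/dT * (term1 + term2)
t = 873*263*1000/24.4 * (0.002833333333 + 0.0002994818653)
t = 29479 s

29479


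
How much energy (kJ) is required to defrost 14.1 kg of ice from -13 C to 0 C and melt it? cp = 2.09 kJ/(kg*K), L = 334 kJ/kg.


Sensible heat = cp * dT = 2.09 * 13 = 27.17 kJ/kg
Total per kg = 27.17 + 334 = 361.17 kJ/kg
Q = m * total = 14.1 * 361.17
Q = 5092.5 kJ

5092.5


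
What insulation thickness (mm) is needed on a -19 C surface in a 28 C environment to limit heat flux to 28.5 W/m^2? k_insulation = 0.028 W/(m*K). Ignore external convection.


dT = 28 - (-19) = 47 K
thickness = k * dT / q_max * 1000
thickness = 0.028 * 47 / 28.5 * 1000
thickness = 46.2 mm

46.2


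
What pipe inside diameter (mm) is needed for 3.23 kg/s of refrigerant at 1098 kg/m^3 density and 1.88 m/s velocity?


A = m_dot / (rho * v) = 3.23 / (1098 * 1.88) = 0.001564740534 m^2
d = sqrt(4*A/pi) * 1000
d = 44.6 mm

44.6


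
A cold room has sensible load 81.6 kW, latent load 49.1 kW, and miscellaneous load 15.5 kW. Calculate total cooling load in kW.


Q_total = Q_s + Q_l + Q_misc
Q_total = 81.6 + 49.1 + 15.5
Q_total = 146.2 kW

146.2


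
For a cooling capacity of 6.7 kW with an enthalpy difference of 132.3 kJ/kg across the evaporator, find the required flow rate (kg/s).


m_dot = Q / dh
m_dot = 6.7 / 132.3
m_dot = 0.0506 kg/s

0.0506


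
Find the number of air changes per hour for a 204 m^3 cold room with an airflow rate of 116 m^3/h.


ACH = flow / volume
ACH = 116 / 204
ACH = 0.569

0.569


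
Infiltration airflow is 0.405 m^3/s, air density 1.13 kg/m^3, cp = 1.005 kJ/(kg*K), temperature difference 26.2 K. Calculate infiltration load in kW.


Q = V_dot * rho * cp * dT
Q = 0.405 * 1.13 * 1.005 * 26.2
Q = 12.05 kW

12.05


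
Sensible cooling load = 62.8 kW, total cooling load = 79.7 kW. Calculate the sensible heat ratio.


SHR = Q_sensible / Q_total
SHR = 62.8 / 79.7
SHR = 0.788

0.788


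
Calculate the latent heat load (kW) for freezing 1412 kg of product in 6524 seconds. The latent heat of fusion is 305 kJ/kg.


Q_lat = m * h_fg / t
Q_lat = 1412 * 305 / 6524
Q_lat = 66.01 kW

66.01


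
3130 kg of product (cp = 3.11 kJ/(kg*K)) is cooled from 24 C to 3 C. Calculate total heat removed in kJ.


dT = 24 - (3) = 21 K
Q = m * cp * dT = 3130 * 3.11 * 21
Q = 204420 kJ

204420


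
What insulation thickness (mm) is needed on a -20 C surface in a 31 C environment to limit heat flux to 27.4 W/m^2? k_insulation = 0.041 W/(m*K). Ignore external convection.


dT = 31 - (-20) = 51 K
thickness = k * dT / q_max * 1000
thickness = 0.041 * 51 / 27.4 * 1000
thickness = 76.3 mm

76.3


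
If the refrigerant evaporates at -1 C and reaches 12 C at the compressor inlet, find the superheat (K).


Superheat = T_suction - T_evap
Superheat = 12 - (-1)
Superheat = 13 K

13


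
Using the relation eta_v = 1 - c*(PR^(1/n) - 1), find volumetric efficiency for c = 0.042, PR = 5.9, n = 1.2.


PR^(1/n) = 5.9^(1/1.2) = 4.38911213
eta_v = 1 - 0.042 * (4.38911213 - 1)
eta_v = 0.8577

0.8577


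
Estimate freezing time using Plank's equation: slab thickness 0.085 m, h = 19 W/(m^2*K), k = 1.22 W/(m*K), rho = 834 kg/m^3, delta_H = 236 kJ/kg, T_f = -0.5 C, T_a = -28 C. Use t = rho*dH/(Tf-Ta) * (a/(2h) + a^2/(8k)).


dT = -0.5 - (-28) = 27.5 K
term1 = a/(2h) = 0.085/(2*19) = 0.002236842105
term2 = a^2/(8k) = 0.085^2/(8*1.22) = 0.0007402663934
t = rho*dH*1000/dT * (term1 + term2)
t = 834*236*1000/27.5 * (0.002236842105 + 0.0007402663934)
t = 21308 s

21308


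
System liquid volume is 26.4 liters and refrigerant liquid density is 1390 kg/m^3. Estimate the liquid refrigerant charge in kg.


Charge = V * rho / 1000
Charge = 26.4 * 1390 / 1000
Charge = 36.7 kg

36.7


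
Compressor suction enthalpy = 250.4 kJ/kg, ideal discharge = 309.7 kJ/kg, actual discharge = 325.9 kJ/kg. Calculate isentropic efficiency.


dh_ideal = 309.7 - 250.4 = 59.3 kJ/kg
dh_actual = 325.9 - 250.4 = 75.5 kJ/kg
eta_s = dh_ideal / dh_actual = 59.3 / 75.5
eta_s = 0.7854

0.7854


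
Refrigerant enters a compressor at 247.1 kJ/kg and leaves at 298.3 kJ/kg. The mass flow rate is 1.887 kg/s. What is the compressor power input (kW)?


dh = 298.3 - 247.1 = 51.2 kJ/kg
W = m_dot * dh = 1.887 * 51.2 = 96.61 kW

96.61


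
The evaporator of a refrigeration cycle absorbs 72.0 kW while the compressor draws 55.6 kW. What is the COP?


COP = Q_evap / W
COP = 72.0 / 55.6
COP = 1.295

1.295


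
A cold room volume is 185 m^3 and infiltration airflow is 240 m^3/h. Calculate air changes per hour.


ACH = flow / volume
ACH = 240 / 185
ACH = 1.297

1.297


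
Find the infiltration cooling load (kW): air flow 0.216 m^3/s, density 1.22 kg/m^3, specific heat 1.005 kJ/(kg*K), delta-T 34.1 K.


Q = V_dot * rho * cp * dT
Q = 0.216 * 1.22 * 1.005 * 34.1
Q = 9.031 kW

9.031


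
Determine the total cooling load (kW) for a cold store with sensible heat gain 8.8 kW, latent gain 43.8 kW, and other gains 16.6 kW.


Q_total = Q_s + Q_l + Q_misc
Q_total = 8.8 + 43.8 + 16.6
Q_total = 69.2 kW

69.2


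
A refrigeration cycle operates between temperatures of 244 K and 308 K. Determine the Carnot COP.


dT = 308 - 244 = 64 K
COP_carnot = T_cold / dT = 244 / 64
COP_carnot = 3.813

3.813


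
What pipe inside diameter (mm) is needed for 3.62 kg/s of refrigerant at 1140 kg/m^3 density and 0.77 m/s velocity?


A = m_dot / (rho * v) = 3.62 / (1140 * 0.77) = 0.004123946229 m^2
d = sqrt(4*A/pi) * 1000
d = 72.5 mm

72.5


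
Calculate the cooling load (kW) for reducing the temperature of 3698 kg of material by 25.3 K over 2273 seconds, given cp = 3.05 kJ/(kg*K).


Q = m * cp * dT / t
Q = 3698 * 3.05 * 25.3 / 2273
Q = 125.542 kW

125.542


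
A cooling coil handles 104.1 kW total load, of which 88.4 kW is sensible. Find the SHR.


SHR = Q_sensible / Q_total
SHR = 88.4 / 104.1
SHR = 0.849

0.849


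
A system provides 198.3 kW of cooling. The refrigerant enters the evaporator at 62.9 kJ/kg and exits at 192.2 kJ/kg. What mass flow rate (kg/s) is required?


dh = 192.2 - 62.9 = 129.3 kJ/kg
m_dot = Q / dh = 198.3 / 129.3 = 1.5336 kg/s

1.5336


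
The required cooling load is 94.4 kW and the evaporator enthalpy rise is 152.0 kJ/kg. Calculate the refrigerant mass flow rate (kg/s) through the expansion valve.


m_dot = Q / dh
m_dot = 94.4 / 152.0
m_dot = 0.6211 kg/s

0.6211


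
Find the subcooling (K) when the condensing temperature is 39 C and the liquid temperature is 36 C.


Subcooling = T_cond - T_liquid
Subcooling = 39 - 36
Subcooling = 3 K

3


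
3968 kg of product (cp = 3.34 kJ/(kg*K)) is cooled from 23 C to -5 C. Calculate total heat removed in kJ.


dT = 23 - (-5) = 28 K
Q = m * cp * dT = 3968 * 3.34 * 28
Q = 371087 kJ

371087


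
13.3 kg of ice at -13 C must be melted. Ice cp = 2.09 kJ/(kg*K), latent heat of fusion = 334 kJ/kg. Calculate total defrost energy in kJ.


Sensible heat = cp * dT = 2.09 * 13 = 27.17 kJ/kg
Total per kg = 27.17 + 334 = 361.17 kJ/kg
Q = m * total = 13.3 * 361.17
Q = 4803.6 kJ

4803.6


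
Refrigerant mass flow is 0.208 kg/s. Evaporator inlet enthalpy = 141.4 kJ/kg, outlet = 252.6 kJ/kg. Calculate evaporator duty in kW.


dh = 252.6 - 141.4 = 111.2 kJ/kg
Q_evap = m_dot * dh = 0.208 * 111.2
Q_evap = 23.13 kW

23.13


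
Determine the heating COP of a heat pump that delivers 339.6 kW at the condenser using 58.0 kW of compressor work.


COP_hp = Q_cond / W
COP_hp = 339.6 / 58.0
COP_hp = 5.855

5.855


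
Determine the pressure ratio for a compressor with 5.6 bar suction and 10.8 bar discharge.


PR = P_high / P_low
PR = 10.8 / 5.6
PR = 1.929

1.929


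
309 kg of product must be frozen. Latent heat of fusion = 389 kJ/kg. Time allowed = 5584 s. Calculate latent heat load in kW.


Q_lat = m * h_fg / t
Q_lat = 309 * 389 / 5584
Q_lat = 21.53 kW

21.53


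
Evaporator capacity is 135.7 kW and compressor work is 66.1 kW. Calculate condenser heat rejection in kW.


Q_cond = Q_evap + W
Q_cond = 135.7 + 66.1
Q_cond = 201.8 kW

201.8


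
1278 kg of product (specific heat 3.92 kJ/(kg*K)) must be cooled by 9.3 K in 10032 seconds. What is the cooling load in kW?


Q = m * cp * dT / t
Q = 1278 * 3.92 * 9.3 / 10032
Q = 4.644 kW

4.644


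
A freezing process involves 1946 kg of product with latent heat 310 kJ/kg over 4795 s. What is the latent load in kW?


Q_lat = m * h_fg / t
Q_lat = 1946 * 310 / 4795
Q_lat = 125.81 kW

125.81


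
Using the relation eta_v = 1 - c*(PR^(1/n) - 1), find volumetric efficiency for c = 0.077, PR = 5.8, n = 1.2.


PR^(1/n) = 5.8^(1/1.2) = 4.32703088
eta_v = 1 - 0.077 * (4.32703088 - 1)
eta_v = 0.7438

0.7438


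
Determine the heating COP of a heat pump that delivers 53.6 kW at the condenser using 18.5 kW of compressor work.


COP_hp = Q_cond / W
COP_hp = 53.6 / 18.5
COP_hp = 2.897

2.897


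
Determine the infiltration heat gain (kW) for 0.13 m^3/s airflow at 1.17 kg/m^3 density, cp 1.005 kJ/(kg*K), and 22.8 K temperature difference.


Q = V_dot * rho * cp * dT
Q = 0.13 * 1.17 * 1.005 * 22.8
Q = 3.485 kW

3.485


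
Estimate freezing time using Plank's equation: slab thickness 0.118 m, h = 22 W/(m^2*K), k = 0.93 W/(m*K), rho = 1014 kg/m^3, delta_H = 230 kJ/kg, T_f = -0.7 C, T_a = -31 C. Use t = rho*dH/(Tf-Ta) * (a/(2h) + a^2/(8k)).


dT = -0.7 - (-31) = 30.3 K
term1 = a/(2h) = 0.118/(2*22) = 0.002681818182
term2 = a^2/(8k) = 0.118^2/(8*0.93) = 0.001871505376
t = rho*dH*1000/dT * (term1 + term2)
t = 1014*230*1000/30.3 * (0.002681818182 + 0.001871505376)
t = 35047 s

35047


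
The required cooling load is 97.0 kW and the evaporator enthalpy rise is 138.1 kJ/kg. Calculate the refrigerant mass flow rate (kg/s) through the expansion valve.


m_dot = Q / dh
m_dot = 97.0 / 138.1
m_dot = 0.7024 kg/s

0.7024


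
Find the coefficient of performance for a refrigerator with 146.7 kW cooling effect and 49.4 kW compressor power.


COP = Q_evap / W
COP = 146.7 / 49.4
COP = 2.97

2.97


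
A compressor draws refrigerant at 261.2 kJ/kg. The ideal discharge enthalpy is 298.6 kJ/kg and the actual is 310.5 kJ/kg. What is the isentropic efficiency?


dh_ideal = 298.6 - 261.2 = 37.4 kJ/kg
dh_actual = 310.5 - 261.2 = 49.3 kJ/kg
eta_s = dh_ideal / dh_actual = 37.4 / 49.3
eta_s = 0.7586

0.7586


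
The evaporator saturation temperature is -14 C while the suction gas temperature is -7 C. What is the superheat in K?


Superheat = T_suction - T_evap
Superheat = -7 - (-14)
Superheat = 7 K

7


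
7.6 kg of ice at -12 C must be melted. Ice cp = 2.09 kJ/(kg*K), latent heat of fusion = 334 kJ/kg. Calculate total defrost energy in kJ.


Sensible heat = cp * dT = 2.09 * 12 = 25.08 kJ/kg
Total per kg = 25.08 + 334 = 359.08 kJ/kg
Q = m * total = 7.6 * 359.08
Q = 2729.0 kJ

2729.0


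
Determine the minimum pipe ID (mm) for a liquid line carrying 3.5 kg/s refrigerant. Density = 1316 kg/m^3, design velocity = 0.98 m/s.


A = m_dot / (rho * v) = 3.5 / (1316 * 0.98) = 0.002713851498 m^2
d = sqrt(4*A/pi) * 1000
d = 58.8 mm

58.8


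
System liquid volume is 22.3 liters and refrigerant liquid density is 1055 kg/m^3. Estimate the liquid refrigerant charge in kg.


Charge = V * rho / 1000
Charge = 22.3 * 1055 / 1000
Charge = 23.53 kg

23.53


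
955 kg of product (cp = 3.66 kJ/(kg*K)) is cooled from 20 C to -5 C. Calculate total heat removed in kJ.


dT = 20 - (-5) = 25 K
Q = m * cp * dT = 955 * 3.66 * 25
Q = 87383 kJ

87383


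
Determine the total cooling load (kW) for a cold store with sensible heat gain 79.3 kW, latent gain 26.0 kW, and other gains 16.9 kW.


Q_total = Q_s + Q_l + Q_misc
Q_total = 79.3 + 26.0 + 16.9
Q_total = 122.2 kW

122.2


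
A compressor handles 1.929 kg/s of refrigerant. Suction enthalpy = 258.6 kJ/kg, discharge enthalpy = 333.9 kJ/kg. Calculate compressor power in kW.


dh = 333.9 - 258.6 = 75.3 kJ/kg
W = m_dot * dh = 1.929 * 75.3 = 145.25 kW

145.25


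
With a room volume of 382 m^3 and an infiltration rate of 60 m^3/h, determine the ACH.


ACH = flow / volume
ACH = 60 / 382
ACH = 0.157

0.157


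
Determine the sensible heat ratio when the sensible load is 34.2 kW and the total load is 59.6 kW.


SHR = Q_sensible / Q_total
SHR = 34.2 / 59.6
SHR = 0.574

0.574


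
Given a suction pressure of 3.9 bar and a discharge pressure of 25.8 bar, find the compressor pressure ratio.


PR = P_high / P_low
PR = 25.8 / 3.9
PR = 6.615

6.615


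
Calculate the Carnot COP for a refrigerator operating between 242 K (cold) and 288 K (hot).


dT = 288 - 242 = 46 K
COP_carnot = T_cold / dT = 242 / 46
COP_carnot = 5.261

5.261


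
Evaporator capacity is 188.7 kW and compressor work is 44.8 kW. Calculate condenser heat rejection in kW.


Q_cond = Q_evap + W
Q_cond = 188.7 + 44.8
Q_cond = 233.5 kW

233.5


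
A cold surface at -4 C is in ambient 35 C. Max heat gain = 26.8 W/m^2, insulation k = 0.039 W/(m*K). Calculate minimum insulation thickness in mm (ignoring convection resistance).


dT = 35 - (-4) = 39 K
thickness = k * dT / q_max * 1000
thickness = 0.039 * 39 / 26.8 * 1000
thickness = 56.8 mm

56.8


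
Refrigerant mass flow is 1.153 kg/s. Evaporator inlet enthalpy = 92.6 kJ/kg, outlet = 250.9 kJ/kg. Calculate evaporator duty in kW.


dh = 250.9 - 92.6 = 158.3 kJ/kg
Q_evap = m_dot * dh = 1.153 * 158.3
Q_evap = 182.52 kW

182.52


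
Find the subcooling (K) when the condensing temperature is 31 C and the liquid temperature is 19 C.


Subcooling = T_cond - T_liquid
Subcooling = 31 - 19
Subcooling = 12 K

12


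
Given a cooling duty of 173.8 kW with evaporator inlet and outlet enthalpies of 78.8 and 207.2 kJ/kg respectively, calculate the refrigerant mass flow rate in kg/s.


dh = 207.2 - 78.8 = 128.4 kJ/kg
m_dot = Q / dh = 173.8 / 128.4 = 1.3536 kg/s

1.3536


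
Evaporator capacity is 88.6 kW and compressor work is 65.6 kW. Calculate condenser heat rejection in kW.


Q_cond = Q_evap + W
Q_cond = 88.6 + 65.6
Q_cond = 154.2 kW

154.2


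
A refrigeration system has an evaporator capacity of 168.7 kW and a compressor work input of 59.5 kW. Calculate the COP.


COP = Q_evap / W
COP = 168.7 / 59.5
COP = 2.835

2.835


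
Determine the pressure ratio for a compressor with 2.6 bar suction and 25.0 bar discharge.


PR = P_high / P_low
PR = 25.0 / 2.6
PR = 9.615

9.615


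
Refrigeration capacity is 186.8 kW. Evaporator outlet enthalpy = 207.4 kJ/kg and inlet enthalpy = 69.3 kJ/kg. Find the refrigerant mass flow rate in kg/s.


dh = 207.4 - 69.3 = 138.1 kJ/kg
m_dot = Q / dh = 186.8 / 138.1 = 1.3526 kg/s

1.3526


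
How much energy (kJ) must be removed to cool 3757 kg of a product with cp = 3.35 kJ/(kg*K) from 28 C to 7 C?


dT = 28 - (7) = 21 K
Q = m * cp * dT = 3757 * 3.35 * 21
Q = 264305 kJ

264305


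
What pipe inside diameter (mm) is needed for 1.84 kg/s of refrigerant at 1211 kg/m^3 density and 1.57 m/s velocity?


A = m_dot / (rho * v) = 1.84 / (1211 * 1.57) = 0.000967774172 m^2
d = sqrt(4*A/pi) * 1000
d = 35.1 mm

35.1


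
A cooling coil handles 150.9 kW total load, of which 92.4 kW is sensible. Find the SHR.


SHR = Q_sensible / Q_total
SHR = 92.4 / 150.9
SHR = 0.612

0.612


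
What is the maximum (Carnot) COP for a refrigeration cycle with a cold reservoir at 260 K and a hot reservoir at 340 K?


dT = 340 - 260 = 80 K
COP_carnot = T_cold / dT = 260 / 80
COP_carnot = 3.25

3.25


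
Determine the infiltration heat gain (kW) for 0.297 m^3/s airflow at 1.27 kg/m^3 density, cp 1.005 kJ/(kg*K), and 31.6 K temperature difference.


Q = V_dot * rho * cp * dT
Q = 0.297 * 1.27 * 1.005 * 31.6
Q = 11.979 kW

11.979


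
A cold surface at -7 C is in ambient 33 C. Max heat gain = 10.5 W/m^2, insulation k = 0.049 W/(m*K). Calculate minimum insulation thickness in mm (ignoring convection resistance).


dT = 33 - (-7) = 40 K
thickness = k * dT / q_max * 1000
thickness = 0.049 * 40 / 10.5 * 1000
thickness = 186.7 mm

186.7


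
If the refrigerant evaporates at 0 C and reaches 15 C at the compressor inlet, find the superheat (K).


Superheat = T_suction - T_evap
Superheat = 15 - (0)
Superheat = 15 K

15


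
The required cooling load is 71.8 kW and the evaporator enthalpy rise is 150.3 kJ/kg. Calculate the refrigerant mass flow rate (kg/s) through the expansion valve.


m_dot = Q / dh
m_dot = 71.8 / 150.3
m_dot = 0.4777 kg/s

0.4777


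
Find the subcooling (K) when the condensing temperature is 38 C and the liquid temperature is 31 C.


Subcooling = T_cond - T_liquid
Subcooling = 38 - 31
Subcooling = 7 K

7


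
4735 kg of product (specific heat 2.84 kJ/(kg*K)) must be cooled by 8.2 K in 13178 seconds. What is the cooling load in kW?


Q = m * cp * dT / t
Q = 4735 * 2.84 * 8.2 / 13178
Q = 8.368 kW

8.368


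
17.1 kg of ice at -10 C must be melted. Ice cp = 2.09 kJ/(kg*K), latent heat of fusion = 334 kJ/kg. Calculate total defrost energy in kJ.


Sensible heat = cp * dT = 2.09 * 10 = 20.9 kJ/kg
Total per kg = 20.9 + 334 = 354.9 kJ/kg
Q = m * total = 17.1 * 354.9
Q = 6068.8 kJ

6068.8


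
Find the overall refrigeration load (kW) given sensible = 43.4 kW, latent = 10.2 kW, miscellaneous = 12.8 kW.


Q_total = Q_s + Q_l + Q_misc
Q_total = 43.4 + 10.2 + 12.8
Q_total = 66.4 kW

66.4


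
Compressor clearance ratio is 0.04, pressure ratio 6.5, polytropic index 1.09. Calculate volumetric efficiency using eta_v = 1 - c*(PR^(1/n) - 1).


PR^(1/n) = 6.5^(1/1.09) = 5.56919046
eta_v = 1 - 0.04 * (5.56919046 - 1)
eta_v = 0.8172

0.8172


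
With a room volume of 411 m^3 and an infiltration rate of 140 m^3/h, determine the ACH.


ACH = flow / volume
ACH = 140 / 411
ACH = 0.341

0.341


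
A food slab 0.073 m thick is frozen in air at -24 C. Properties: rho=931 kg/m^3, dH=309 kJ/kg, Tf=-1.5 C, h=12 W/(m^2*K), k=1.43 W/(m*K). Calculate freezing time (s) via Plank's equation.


dT = -1.5 - (-24) = 22.5 K
term1 = a/(2h) = 0.073/(2*12) = 0.003041666667
term2 = a^2/(8k) = 0.073^2/(8*1.43) = 0.0004658216783
t = rho*dH*1000/dT * (term1 + term2)
t = 931*309*1000/22.5 * (0.003041666667 + 0.0004658216783)
t = 44846 s

44846


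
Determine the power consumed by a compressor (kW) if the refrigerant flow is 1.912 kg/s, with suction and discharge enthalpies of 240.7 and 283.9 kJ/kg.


dh = 283.9 - 240.7 = 43.2 kJ/kg
W = m_dot * dh = 1.912 * 43.2 = 82.6 kW

82.6


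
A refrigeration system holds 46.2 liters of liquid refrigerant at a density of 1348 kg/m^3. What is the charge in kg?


Charge = V * rho / 1000
Charge = 46.2 * 1348 / 1000
Charge = 62.28 kg

62.28


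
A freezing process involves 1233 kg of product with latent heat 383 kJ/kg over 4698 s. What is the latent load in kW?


Q_lat = m * h_fg / t
Q_lat = 1233 * 383 / 4698
Q_lat = 100.52 kW

100.52


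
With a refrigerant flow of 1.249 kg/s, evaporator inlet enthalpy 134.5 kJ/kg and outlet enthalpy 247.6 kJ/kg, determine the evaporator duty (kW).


dh = 247.6 - 134.5 = 113.1 kJ/kg
Q_evap = m_dot * dh = 1.249 * 113.1
Q_evap = 141.26 kW

141.26


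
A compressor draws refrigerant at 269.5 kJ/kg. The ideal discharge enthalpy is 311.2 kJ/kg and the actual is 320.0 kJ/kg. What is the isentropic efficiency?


dh_ideal = 311.2 - 269.5 = 41.7 kJ/kg
dh_actual = 320.0 - 269.5 = 50.5 kJ/kg
eta_s = dh_ideal / dh_actual = 41.7 / 50.5
eta_s = 0.8257

0.8257


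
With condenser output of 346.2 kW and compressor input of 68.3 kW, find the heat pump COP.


COP_hp = Q_cond / W
COP_hp = 346.2 / 68.3
COP_hp = 5.069

5.069


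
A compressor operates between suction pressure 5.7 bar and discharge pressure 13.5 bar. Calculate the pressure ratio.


PR = P_high / P_low
PR = 13.5 / 5.7
PR = 2.368

2.368


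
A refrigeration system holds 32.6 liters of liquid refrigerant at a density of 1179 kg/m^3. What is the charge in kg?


Charge = V * rho / 1000
Charge = 32.6 * 1179 / 1000
Charge = 38.44 kg

38.44


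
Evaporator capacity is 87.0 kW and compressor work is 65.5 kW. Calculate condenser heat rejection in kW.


Q_cond = Q_evap + W
Q_cond = 87.0 + 65.5
Q_cond = 152.5 kW

152.5


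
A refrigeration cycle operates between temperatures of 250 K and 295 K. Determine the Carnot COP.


dT = 295 - 250 = 45 K
COP_carnot = T_cold / dT = 250 / 45
COP_carnot = 5.556

5.556


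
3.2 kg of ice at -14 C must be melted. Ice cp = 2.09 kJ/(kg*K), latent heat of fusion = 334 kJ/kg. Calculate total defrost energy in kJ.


Sensible heat = cp * dT = 2.09 * 14 = 29.26 kJ/kg
Total per kg = 29.26 + 334 = 363.26 kJ/kg
Q = m * total = 3.2 * 363.26
Q = 1162.4 kJ

1162.4


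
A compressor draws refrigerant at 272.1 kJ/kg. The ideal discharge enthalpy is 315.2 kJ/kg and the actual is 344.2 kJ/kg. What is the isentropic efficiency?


dh_ideal = 315.2 - 272.1 = 43.1 kJ/kg
dh_actual = 344.2 - 272.1 = 72.1 kJ/kg
eta_s = dh_ideal / dh_actual = 43.1 / 72.1
eta_s = 0.5978

0.5978


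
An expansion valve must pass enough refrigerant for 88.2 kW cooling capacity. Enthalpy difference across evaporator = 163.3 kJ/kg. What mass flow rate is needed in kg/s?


m_dot = Q / dh
m_dot = 88.2 / 163.3
m_dot = 0.5401 kg/s

0.5401


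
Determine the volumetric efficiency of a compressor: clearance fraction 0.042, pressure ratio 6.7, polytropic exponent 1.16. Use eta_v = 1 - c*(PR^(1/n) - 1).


PR^(1/n) = 6.7^(1/1.16) = 5.15386989
eta_v = 1 - 0.042 * (5.15386989 - 1)
eta_v = 0.8255

0.8255


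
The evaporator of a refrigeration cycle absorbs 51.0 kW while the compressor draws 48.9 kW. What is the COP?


COP = Q_evap / W
COP = 51.0 / 48.9
COP = 1.043

1.043


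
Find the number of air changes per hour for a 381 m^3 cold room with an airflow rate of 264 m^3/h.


ACH = flow / volume
ACH = 264 / 381
ACH = 0.693

0.693


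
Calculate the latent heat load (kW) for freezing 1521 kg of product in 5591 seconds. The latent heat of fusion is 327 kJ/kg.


Q_lat = m * h_fg / t
Q_lat = 1521 * 327 / 5591
Q_lat = 88.96 kW

88.96


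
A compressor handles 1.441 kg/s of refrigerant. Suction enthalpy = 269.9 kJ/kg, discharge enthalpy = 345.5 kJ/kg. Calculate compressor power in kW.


dh = 345.5 - 269.9 = 75.6 kJ/kg
W = m_dot * dh = 1.441 * 75.6 = 108.94 kW

108.94


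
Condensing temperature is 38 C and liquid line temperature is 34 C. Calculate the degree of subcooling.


Subcooling = T_cond - T_liquid
Subcooling = 38 - 34
Subcooling = 4 K

4


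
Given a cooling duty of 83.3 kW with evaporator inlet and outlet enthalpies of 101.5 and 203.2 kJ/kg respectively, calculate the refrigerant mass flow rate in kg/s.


dh = 203.2 - 101.5 = 101.7 kJ/kg
m_dot = Q / dh = 83.3 / 101.7 = 0.8191 kg/s

0.8191


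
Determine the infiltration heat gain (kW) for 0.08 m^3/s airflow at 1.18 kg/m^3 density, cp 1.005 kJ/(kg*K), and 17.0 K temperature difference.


Q = V_dot * rho * cp * dT
Q = 0.08 * 1.18 * 1.005 * 17.0
Q = 1.613 kW

1.613


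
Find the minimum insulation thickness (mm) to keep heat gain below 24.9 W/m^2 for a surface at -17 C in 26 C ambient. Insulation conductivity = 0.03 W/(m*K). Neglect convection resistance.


dT = 26 - (-17) = 43 K
thickness = k * dT / q_max * 1000
thickness = 0.03 * 43 / 24.9 * 1000
thickness = 51.8 mm

51.8


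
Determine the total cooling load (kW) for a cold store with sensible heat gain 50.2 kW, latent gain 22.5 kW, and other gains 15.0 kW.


Q_total = Q_s + Q_l + Q_misc
Q_total = 50.2 + 22.5 + 15.0
Q_total = 87.7 kW

87.7


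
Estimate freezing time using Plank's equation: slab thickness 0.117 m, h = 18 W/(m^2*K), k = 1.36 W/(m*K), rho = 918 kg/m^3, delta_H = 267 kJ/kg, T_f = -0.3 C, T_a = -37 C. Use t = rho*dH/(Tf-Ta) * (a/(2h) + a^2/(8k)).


dT = -0.3 - (-37) = 36.7 K
term1 = a/(2h) = 0.117/(2*18) = 0.00325
term2 = a^2/(8k) = 0.117^2/(8*1.36) = 0.001258180147
t = rho*dH*1000/dT * (term1 + term2)
t = 918*267*1000/36.7 * (0.00325 + 0.001258180147)
t = 30109 s

30109


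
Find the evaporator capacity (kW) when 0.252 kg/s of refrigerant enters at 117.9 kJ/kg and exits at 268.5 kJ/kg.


dh = 268.5 - 117.9 = 150.6 kJ/kg
Q_evap = m_dot * dh = 0.252 * 150.6
Q_evap = 37.95 kW

37.95


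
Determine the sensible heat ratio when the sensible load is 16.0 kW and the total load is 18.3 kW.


SHR = Q_sensible / Q_total
SHR = 16.0 / 18.3
SHR = 0.874

0.874


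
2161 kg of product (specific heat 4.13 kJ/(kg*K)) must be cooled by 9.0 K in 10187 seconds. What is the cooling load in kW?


Q = m * cp * dT / t
Q = 2161 * 4.13 * 9.0 / 10187
Q = 7.885 kW

7.885


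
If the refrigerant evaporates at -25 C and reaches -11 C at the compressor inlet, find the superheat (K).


Superheat = T_suction - T_evap
Superheat = -11 - (-25)
Superheat = 14 K

14


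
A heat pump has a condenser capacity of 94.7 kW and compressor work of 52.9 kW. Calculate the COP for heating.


COP_hp = Q_cond / W
COP_hp = 94.7 / 52.9
COP_hp = 1.79

1.79


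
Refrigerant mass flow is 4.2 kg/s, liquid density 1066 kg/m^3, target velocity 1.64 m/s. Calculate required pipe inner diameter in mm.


A = m_dot / (rho * v) = 4.2 / (1066 * 1.64) = 0.002402416144 m^2
d = sqrt(4*A/pi) * 1000
d = 55.3 mm

55.3


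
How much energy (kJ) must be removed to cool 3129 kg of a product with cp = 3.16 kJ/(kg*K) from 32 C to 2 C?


dT = 32 - (2) = 30 K
Q = m * cp * dT = 3129 * 3.16 * 30
Q = 296629 kJ

296629


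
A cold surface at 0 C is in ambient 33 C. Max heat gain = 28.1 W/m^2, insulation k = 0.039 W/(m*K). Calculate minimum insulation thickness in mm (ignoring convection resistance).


dT = 33 - (0) = 33 K
thickness = k * dT / q_max * 1000
thickness = 0.039 * 33 / 28.1 * 1000
thickness = 45.8 mm

45.8


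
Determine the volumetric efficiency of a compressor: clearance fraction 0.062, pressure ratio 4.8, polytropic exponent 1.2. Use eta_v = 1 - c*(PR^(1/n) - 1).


PR^(1/n) = 4.8^(1/1.2) = 3.69573677
eta_v = 1 - 0.062 * (3.69573677 - 1)
eta_v = 0.8329

0.8329


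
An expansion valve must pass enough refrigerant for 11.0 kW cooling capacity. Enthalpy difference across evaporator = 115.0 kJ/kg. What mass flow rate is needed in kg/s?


m_dot = Q / dh
m_dot = 11.0 / 115.0
m_dot = 0.0957 kg/s

0.0957


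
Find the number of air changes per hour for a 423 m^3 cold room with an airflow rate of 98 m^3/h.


ACH = flow / volume
ACH = 98 / 423
ACH = 0.232

0.232


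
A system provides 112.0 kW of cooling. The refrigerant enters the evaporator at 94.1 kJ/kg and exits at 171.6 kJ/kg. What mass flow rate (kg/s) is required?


dh = 171.6 - 94.1 = 77.5 kJ/kg
m_dot = Q / dh = 112.0 / 77.5 = 1.4452 kg/s

1.4452


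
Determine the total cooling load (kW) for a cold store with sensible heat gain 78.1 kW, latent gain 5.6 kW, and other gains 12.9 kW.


Q_total = Q_s + Q_l + Q_misc
Q_total = 78.1 + 5.6 + 12.9
Q_total = 96.6 kW

96.6


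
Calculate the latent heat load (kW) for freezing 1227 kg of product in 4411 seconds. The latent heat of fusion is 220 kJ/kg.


Q_lat = m * h_fg / t
Q_lat = 1227 * 220 / 4411
Q_lat = 61.2 kW

61.2


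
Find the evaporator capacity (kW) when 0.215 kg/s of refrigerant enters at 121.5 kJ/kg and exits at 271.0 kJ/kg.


dh = 271.0 - 121.5 = 149.5 kJ/kg
Q_evap = m_dot * dh = 0.215 * 149.5
Q_evap = 32.14 kW

32.14


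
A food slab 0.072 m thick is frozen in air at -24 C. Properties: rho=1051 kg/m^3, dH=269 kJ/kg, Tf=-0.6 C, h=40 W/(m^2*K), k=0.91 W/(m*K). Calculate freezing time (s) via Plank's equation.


dT = -0.6 - (-24) = 23.4 K
term1 = a/(2h) = 0.072/(2*40) = 0.0009
term2 = a^2/(8k) = 0.072^2/(8*0.91) = 0.0007120879121
t = rho*dH*1000/dT * (term1 + term2)
t = 1051*269*1000/23.4 * (0.0009 + 0.0007120879121)
t = 19477 s

19477


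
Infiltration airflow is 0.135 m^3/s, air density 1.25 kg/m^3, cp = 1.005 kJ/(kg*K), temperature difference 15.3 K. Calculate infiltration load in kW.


Q = V_dot * rho * cp * dT
Q = 0.135 * 1.25 * 1.005 * 15.3
Q = 2.595 kW

2.595


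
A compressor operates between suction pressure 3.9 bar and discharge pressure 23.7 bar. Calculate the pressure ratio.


PR = P_high / P_low
PR = 23.7 / 3.9
PR = 6.077

6.077


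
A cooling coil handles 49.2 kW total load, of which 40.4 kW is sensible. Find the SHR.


SHR = Q_sensible / Q_total
SHR = 40.4 / 49.2
SHR = 0.821

0.821


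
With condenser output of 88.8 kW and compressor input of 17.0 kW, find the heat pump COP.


COP_hp = Q_cond / W
COP_hp = 88.8 / 17.0
COP_hp = 5.224

5.224


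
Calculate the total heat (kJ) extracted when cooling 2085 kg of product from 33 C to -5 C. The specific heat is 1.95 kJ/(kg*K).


dT = 33 - (-5) = 38 K
Q = m * cp * dT = 2085 * 1.95 * 38
Q = 154499 kJ

154499


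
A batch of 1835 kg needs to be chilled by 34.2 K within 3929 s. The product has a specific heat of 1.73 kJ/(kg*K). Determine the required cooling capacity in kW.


Q = m * cp * dT / t
Q = 1835 * 1.73 * 34.2 / 3929
Q = 27.633 kW

27.633


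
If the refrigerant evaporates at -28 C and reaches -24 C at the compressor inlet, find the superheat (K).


Superheat = T_suction - T_evap
Superheat = -24 - (-28)
Superheat = 4 K

4


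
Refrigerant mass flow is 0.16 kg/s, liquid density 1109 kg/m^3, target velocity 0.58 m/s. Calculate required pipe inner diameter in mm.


A = m_dot / (rho * v) = 0.16 / (1109 * 0.58) = 0.0002487484842 m^2
d = sqrt(4*A/pi) * 1000
d = 17.8 mm

17.8


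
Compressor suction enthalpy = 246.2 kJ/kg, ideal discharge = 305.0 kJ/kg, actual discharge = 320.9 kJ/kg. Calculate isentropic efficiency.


dh_ideal = 305.0 - 246.2 = 58.8 kJ/kg
dh_actual = 320.9 - 246.2 = 74.7 kJ/kg
eta_s = dh_ideal / dh_actual = 58.8 / 74.7
eta_s = 0.7871

0.7871


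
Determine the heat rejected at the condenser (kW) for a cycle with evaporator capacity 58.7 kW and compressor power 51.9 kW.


Q_cond = Q_evap + W
Q_cond = 58.7 + 51.9
Q_cond = 110.6 kW

110.6


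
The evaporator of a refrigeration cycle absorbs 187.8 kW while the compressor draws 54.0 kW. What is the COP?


COP = Q_evap / W
COP = 187.8 / 54.0
COP = 3.478

3.478


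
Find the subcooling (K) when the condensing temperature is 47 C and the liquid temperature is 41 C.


Subcooling = T_cond - T_liquid
Subcooling = 47 - 41
Subcooling = 6 K

6


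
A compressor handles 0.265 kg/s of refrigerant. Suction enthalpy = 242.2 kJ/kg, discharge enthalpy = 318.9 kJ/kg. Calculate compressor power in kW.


dh = 318.9 - 242.2 = 76.7 kJ/kg
W = m_dot * dh = 0.265 * 76.7 = 20.33 kW

20.33


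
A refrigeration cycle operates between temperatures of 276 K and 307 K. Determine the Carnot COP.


dT = 307 - 276 = 31 K
COP_carnot = T_cold / dT = 276 / 31
COP_carnot = 8.903

8.903


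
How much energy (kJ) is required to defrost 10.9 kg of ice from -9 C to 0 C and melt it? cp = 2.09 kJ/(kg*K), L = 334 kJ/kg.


Sensible heat = cp * dT = 2.09 * 9 = 18.81 kJ/kg
Total per kg = 18.81 + 334 = 352.81 kJ/kg
Q = m * total = 10.9 * 352.81
Q = 3845.6 kJ

3845.6


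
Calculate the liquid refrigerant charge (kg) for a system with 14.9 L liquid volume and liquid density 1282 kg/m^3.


Charge = V * rho / 1000
Charge = 14.9 * 1282 / 1000
Charge = 19.1 kg

19.1


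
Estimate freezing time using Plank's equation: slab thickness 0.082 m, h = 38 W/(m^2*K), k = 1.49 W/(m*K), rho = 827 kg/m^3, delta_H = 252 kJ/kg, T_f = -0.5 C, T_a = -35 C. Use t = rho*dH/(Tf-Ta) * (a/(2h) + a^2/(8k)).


dT = -0.5 - (-35) = 34.5 K
term1 = a/(2h) = 0.082/(2*38) = 0.001078947368
term2 = a^2/(8k) = 0.082^2/(8*1.49) = 0.0005640939597
t = rho*dH*1000/dT * (term1 + term2)
t = 827*252*1000/34.5 * (0.001078947368 + 0.0005640939597)
t = 9925 s

9925


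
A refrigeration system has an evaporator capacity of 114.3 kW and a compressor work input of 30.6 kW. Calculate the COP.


COP = Q_evap / W
COP = 114.3 / 30.6
COP = 3.735

3.735


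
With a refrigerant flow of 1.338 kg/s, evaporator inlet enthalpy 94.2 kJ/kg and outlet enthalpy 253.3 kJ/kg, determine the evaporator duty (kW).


dh = 253.3 - 94.2 = 159.1 kJ/kg
Q_evap = m_dot * dh = 1.338 * 159.1
Q_evap = 212.88 kW

212.88


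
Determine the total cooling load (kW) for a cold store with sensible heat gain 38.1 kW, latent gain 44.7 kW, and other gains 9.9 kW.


Q_total = Q_s + Q_l + Q_misc
Q_total = 38.1 + 44.7 + 9.9
Q_total = 92.7 kW

92.7


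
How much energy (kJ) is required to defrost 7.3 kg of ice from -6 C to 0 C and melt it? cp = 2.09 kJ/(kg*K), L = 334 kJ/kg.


Sensible heat = cp * dT = 2.09 * 6 = 12.54 kJ/kg
Total per kg = 12.54 + 334 = 346.54 kJ/kg
Q = m * total = 7.3 * 346.54
Q = 2529.7 kJ

2529.7


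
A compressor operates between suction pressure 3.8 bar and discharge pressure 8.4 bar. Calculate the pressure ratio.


PR = P_high / P_low
PR = 8.4 / 3.8
PR = 2.211

2.211


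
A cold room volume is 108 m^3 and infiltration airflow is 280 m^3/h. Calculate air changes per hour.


ACH = flow / volume
ACH = 280 / 108
ACH = 2.593

2.593


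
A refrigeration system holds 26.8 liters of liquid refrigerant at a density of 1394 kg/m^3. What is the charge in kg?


Charge = V * rho / 1000
Charge = 26.8 * 1394 / 1000
Charge = 37.36 kg

37.36


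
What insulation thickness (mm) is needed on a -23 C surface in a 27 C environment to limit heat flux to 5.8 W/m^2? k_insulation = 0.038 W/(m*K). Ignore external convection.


dT = 27 - (-23) = 50 K
thickness = k * dT / q_max * 1000
thickness = 0.038 * 50 / 5.8 * 1000
thickness = 327.6 mm

327.6


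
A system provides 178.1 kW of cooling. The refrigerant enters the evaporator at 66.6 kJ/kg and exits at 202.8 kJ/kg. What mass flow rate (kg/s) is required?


dh = 202.8 - 66.6 = 136.2 kJ/kg
m_dot = Q / dh = 178.1 / 136.2 = 1.3076 kg/s

1.3076


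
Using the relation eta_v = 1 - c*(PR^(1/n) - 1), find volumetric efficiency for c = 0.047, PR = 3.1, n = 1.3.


PR^(1/n) = 3.1^(1/1.3) = 2.38764928
eta_v = 1 - 0.047 * (2.38764928 - 1)
eta_v = 0.9348

0.9348


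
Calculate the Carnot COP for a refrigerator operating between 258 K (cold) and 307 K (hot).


dT = 307 - 258 = 49 K
COP_carnot = T_cold / dT = 258 / 49
COP_carnot = 5.265

5.265


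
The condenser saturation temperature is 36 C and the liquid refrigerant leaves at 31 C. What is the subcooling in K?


Subcooling = T_cond - T_liquid
Subcooling = 36 - 31
Subcooling = 5 K

5


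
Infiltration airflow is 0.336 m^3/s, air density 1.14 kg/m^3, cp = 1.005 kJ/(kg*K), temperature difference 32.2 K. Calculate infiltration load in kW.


Q = V_dot * rho * cp * dT
Q = 0.336 * 1.14 * 1.005 * 32.2
Q = 12.396 kW

12.396


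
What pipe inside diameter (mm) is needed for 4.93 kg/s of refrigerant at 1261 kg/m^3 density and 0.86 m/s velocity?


A = m_dot / (rho * v) = 4.93 / (1261 * 0.86) = 0.004546041348 m^2
d = sqrt(4*A/pi) * 1000
d = 76.1 mm

76.1


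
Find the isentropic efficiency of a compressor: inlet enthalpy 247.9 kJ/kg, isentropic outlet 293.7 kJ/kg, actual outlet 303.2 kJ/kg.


dh_ideal = 293.7 - 247.9 = 45.8 kJ/kg
dh_actual = 303.2 - 247.9 = 55.3 kJ/kg
eta_s = dh_ideal / dh_actual = 45.8 / 55.3
eta_s = 0.8282

0.8282


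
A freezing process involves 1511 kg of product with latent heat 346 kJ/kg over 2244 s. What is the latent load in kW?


Q_lat = m * h_fg / t
Q_lat = 1511 * 346 / 2244
Q_lat = 232.98 kW

232.98


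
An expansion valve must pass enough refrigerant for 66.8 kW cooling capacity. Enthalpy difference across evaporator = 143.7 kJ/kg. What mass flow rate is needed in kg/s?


m_dot = Q / dh
m_dot = 66.8 / 143.7
m_dot = 0.4649 kg/s

0.4649


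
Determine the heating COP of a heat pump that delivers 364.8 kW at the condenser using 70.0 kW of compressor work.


COP_hp = Q_cond / W
COP_hp = 364.8 / 70.0
COP_hp = 5.211

5.211
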